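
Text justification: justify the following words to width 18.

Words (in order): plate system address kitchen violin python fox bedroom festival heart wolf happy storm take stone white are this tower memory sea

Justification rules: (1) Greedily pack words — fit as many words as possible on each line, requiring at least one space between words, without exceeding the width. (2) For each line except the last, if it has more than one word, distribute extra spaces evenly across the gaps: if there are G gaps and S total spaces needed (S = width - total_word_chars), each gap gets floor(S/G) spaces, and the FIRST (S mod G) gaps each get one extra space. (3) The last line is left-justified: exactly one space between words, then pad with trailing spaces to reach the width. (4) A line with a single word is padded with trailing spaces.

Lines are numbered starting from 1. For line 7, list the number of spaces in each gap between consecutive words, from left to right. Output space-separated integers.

Line 1: ['plate', 'system'] (min_width=12, slack=6)
Line 2: ['address', 'kitchen'] (min_width=15, slack=3)
Line 3: ['violin', 'python', 'fox'] (min_width=17, slack=1)
Line 4: ['bedroom', 'festival'] (min_width=16, slack=2)
Line 5: ['heart', 'wolf', 'happy'] (min_width=16, slack=2)
Line 6: ['storm', 'take', 'stone'] (min_width=16, slack=2)
Line 7: ['white', 'are', 'this'] (min_width=14, slack=4)
Line 8: ['tower', 'memory', 'sea'] (min_width=16, slack=2)

Answer: 3 3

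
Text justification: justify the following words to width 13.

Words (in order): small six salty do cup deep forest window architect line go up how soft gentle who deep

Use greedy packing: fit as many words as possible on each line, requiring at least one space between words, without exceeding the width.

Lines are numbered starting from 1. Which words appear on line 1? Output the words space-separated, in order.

Line 1: ['small', 'six'] (min_width=9, slack=4)
Line 2: ['salty', 'do', 'cup'] (min_width=12, slack=1)
Line 3: ['deep', 'forest'] (min_width=11, slack=2)
Line 4: ['window'] (min_width=6, slack=7)
Line 5: ['architect'] (min_width=9, slack=4)
Line 6: ['line', 'go', 'up'] (min_width=10, slack=3)
Line 7: ['how', 'soft'] (min_width=8, slack=5)
Line 8: ['gentle', 'who'] (min_width=10, slack=3)
Line 9: ['deep'] (min_width=4, slack=9)

Answer: small six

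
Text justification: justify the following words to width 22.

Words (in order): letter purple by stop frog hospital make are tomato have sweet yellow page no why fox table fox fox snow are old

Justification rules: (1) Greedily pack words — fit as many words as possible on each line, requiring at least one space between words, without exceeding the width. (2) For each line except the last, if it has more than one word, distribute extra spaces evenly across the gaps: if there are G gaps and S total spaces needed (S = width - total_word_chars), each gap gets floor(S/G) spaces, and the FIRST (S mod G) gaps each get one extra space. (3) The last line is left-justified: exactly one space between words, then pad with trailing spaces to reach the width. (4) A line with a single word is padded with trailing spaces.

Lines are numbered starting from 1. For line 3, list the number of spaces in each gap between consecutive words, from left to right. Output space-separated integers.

Answer: 4 3

Derivation:
Line 1: ['letter', 'purple', 'by', 'stop'] (min_width=21, slack=1)
Line 2: ['frog', 'hospital', 'make', 'are'] (min_width=22, slack=0)
Line 3: ['tomato', 'have', 'sweet'] (min_width=17, slack=5)
Line 4: ['yellow', 'page', 'no', 'why', 'fox'] (min_width=22, slack=0)
Line 5: ['table', 'fox', 'fox', 'snow', 'are'] (min_width=22, slack=0)
Line 6: ['old'] (min_width=3, slack=19)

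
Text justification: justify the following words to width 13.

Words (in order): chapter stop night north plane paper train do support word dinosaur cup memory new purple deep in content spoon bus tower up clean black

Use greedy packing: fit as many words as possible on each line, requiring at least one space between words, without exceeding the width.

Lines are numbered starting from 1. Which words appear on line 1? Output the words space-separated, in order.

Answer: chapter stop

Derivation:
Line 1: ['chapter', 'stop'] (min_width=12, slack=1)
Line 2: ['night', 'north'] (min_width=11, slack=2)
Line 3: ['plane', 'paper'] (min_width=11, slack=2)
Line 4: ['train', 'do'] (min_width=8, slack=5)
Line 5: ['support', 'word'] (min_width=12, slack=1)
Line 6: ['dinosaur', 'cup'] (min_width=12, slack=1)
Line 7: ['memory', 'new'] (min_width=10, slack=3)
Line 8: ['purple', 'deep'] (min_width=11, slack=2)
Line 9: ['in', 'content'] (min_width=10, slack=3)
Line 10: ['spoon', 'bus'] (min_width=9, slack=4)
Line 11: ['tower', 'up'] (min_width=8, slack=5)
Line 12: ['clean', 'black'] (min_width=11, slack=2)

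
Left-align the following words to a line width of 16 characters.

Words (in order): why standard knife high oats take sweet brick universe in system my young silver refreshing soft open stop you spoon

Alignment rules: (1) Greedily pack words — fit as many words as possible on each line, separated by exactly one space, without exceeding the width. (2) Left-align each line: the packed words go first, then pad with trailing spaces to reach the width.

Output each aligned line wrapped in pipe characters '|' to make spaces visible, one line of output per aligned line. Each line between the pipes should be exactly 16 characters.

Line 1: ['why', 'standard'] (min_width=12, slack=4)
Line 2: ['knife', 'high', 'oats'] (min_width=15, slack=1)
Line 3: ['take', 'sweet', 'brick'] (min_width=16, slack=0)
Line 4: ['universe', 'in'] (min_width=11, slack=5)
Line 5: ['system', 'my', 'young'] (min_width=15, slack=1)
Line 6: ['silver'] (min_width=6, slack=10)
Line 7: ['refreshing', 'soft'] (min_width=15, slack=1)
Line 8: ['open', 'stop', 'you'] (min_width=13, slack=3)
Line 9: ['spoon'] (min_width=5, slack=11)

Answer: |why standard    |
|knife high oats |
|take sweet brick|
|universe in     |
|system my young |
|silver          |
|refreshing soft |
|open stop you   |
|spoon           |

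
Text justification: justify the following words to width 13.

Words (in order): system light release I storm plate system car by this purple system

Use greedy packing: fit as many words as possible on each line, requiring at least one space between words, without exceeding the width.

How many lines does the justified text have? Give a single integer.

Line 1: ['system', 'light'] (min_width=12, slack=1)
Line 2: ['release', 'I'] (min_width=9, slack=4)
Line 3: ['storm', 'plate'] (min_width=11, slack=2)
Line 4: ['system', 'car', 'by'] (min_width=13, slack=0)
Line 5: ['this', 'purple'] (min_width=11, slack=2)
Line 6: ['system'] (min_width=6, slack=7)
Total lines: 6

Answer: 6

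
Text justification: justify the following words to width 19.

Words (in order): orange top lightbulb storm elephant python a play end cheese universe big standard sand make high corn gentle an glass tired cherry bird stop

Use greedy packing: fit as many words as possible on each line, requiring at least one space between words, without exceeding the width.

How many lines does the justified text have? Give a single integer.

Answer: 9

Derivation:
Line 1: ['orange', 'top'] (min_width=10, slack=9)
Line 2: ['lightbulb', 'storm'] (min_width=15, slack=4)
Line 3: ['elephant', 'python', 'a'] (min_width=17, slack=2)
Line 4: ['play', 'end', 'cheese'] (min_width=15, slack=4)
Line 5: ['universe', 'big'] (min_width=12, slack=7)
Line 6: ['standard', 'sand', 'make'] (min_width=18, slack=1)
Line 7: ['high', 'corn', 'gentle', 'an'] (min_width=19, slack=0)
Line 8: ['glass', 'tired', 'cherry'] (min_width=18, slack=1)
Line 9: ['bird', 'stop'] (min_width=9, slack=10)
Total lines: 9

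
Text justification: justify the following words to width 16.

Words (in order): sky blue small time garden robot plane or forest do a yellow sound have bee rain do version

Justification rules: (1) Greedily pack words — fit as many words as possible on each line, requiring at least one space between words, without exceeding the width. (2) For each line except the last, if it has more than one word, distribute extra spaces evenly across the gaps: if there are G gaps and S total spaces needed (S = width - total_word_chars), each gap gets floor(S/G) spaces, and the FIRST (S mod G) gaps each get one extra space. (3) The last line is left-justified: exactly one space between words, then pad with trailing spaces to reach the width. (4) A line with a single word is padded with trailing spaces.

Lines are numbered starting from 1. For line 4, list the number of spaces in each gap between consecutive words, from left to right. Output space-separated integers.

Line 1: ['sky', 'blue', 'small'] (min_width=14, slack=2)
Line 2: ['time', 'garden'] (min_width=11, slack=5)
Line 3: ['robot', 'plane', 'or'] (min_width=14, slack=2)
Line 4: ['forest', 'do', 'a'] (min_width=11, slack=5)
Line 5: ['yellow', 'sound'] (min_width=12, slack=4)
Line 6: ['have', 'bee', 'rain', 'do'] (min_width=16, slack=0)
Line 7: ['version'] (min_width=7, slack=9)

Answer: 4 3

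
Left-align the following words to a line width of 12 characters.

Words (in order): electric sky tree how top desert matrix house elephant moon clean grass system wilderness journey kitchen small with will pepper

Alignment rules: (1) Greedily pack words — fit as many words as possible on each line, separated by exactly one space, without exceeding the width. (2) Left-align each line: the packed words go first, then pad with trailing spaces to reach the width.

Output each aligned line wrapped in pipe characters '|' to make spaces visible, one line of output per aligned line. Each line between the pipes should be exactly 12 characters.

Answer: |electric sky|
|tree how top|
|desert      |
|matrix house|
|elephant    |
|moon clean  |
|grass system|
|wilderness  |
|journey     |
|kitchen     |
|small with  |
|will pepper |

Derivation:
Line 1: ['electric', 'sky'] (min_width=12, slack=0)
Line 2: ['tree', 'how', 'top'] (min_width=12, slack=0)
Line 3: ['desert'] (min_width=6, slack=6)
Line 4: ['matrix', 'house'] (min_width=12, slack=0)
Line 5: ['elephant'] (min_width=8, slack=4)
Line 6: ['moon', 'clean'] (min_width=10, slack=2)
Line 7: ['grass', 'system'] (min_width=12, slack=0)
Line 8: ['wilderness'] (min_width=10, slack=2)
Line 9: ['journey'] (min_width=7, slack=5)
Line 10: ['kitchen'] (min_width=7, slack=5)
Line 11: ['small', 'with'] (min_width=10, slack=2)
Line 12: ['will', 'pepper'] (min_width=11, slack=1)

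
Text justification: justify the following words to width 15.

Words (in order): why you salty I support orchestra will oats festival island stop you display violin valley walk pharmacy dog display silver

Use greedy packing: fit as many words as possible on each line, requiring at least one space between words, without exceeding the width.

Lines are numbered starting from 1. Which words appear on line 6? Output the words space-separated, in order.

Line 1: ['why', 'you', 'salty', 'I'] (min_width=15, slack=0)
Line 2: ['support'] (min_width=7, slack=8)
Line 3: ['orchestra', 'will'] (min_width=14, slack=1)
Line 4: ['oats', 'festival'] (min_width=13, slack=2)
Line 5: ['island', 'stop', 'you'] (min_width=15, slack=0)
Line 6: ['display', 'violin'] (min_width=14, slack=1)
Line 7: ['valley', 'walk'] (min_width=11, slack=4)
Line 8: ['pharmacy', 'dog'] (min_width=12, slack=3)
Line 9: ['display', 'silver'] (min_width=14, slack=1)

Answer: display violin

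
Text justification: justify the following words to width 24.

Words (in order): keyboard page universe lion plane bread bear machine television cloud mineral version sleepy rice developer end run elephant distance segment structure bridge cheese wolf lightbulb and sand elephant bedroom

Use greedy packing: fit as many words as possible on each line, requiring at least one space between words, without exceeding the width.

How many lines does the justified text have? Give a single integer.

Answer: 10

Derivation:
Line 1: ['keyboard', 'page', 'universe'] (min_width=22, slack=2)
Line 2: ['lion', 'plane', 'bread', 'bear'] (min_width=21, slack=3)
Line 3: ['machine', 'television', 'cloud'] (min_width=24, slack=0)
Line 4: ['mineral', 'version', 'sleepy'] (min_width=22, slack=2)
Line 5: ['rice', 'developer', 'end', 'run'] (min_width=22, slack=2)
Line 6: ['elephant', 'distance'] (min_width=17, slack=7)
Line 7: ['segment', 'structure', 'bridge'] (min_width=24, slack=0)
Line 8: ['cheese', 'wolf', 'lightbulb'] (min_width=21, slack=3)
Line 9: ['and', 'sand', 'elephant'] (min_width=17, slack=7)
Line 10: ['bedroom'] (min_width=7, slack=17)
Total lines: 10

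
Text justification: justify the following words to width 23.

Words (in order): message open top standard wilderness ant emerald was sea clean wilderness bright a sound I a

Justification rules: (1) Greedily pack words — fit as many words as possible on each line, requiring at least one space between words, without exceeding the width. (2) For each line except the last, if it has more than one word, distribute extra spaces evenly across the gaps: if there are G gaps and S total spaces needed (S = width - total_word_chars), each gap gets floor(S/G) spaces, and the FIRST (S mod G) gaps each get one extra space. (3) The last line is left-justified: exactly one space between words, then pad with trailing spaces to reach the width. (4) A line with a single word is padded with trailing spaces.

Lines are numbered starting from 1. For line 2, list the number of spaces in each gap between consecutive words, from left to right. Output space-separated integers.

Line 1: ['message', 'open', 'top'] (min_width=16, slack=7)
Line 2: ['standard', 'wilderness', 'ant'] (min_width=23, slack=0)
Line 3: ['emerald', 'was', 'sea', 'clean'] (min_width=21, slack=2)
Line 4: ['wilderness', 'bright', 'a'] (min_width=19, slack=4)
Line 5: ['sound', 'I', 'a'] (min_width=9, slack=14)

Answer: 1 1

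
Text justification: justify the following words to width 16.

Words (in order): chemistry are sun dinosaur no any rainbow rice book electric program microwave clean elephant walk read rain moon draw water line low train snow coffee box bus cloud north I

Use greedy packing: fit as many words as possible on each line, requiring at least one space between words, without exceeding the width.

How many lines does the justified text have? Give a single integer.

Line 1: ['chemistry', 'are'] (min_width=13, slack=3)
Line 2: ['sun', 'dinosaur', 'no'] (min_width=15, slack=1)
Line 3: ['any', 'rainbow', 'rice'] (min_width=16, slack=0)
Line 4: ['book', 'electric'] (min_width=13, slack=3)
Line 5: ['program'] (min_width=7, slack=9)
Line 6: ['microwave', 'clean'] (min_width=15, slack=1)
Line 7: ['elephant', 'walk'] (min_width=13, slack=3)
Line 8: ['read', 'rain', 'moon'] (min_width=14, slack=2)
Line 9: ['draw', 'water', 'line'] (min_width=15, slack=1)
Line 10: ['low', 'train', 'snow'] (min_width=14, slack=2)
Line 11: ['coffee', 'box', 'bus'] (min_width=14, slack=2)
Line 12: ['cloud', 'north', 'I'] (min_width=13, slack=3)
Total lines: 12

Answer: 12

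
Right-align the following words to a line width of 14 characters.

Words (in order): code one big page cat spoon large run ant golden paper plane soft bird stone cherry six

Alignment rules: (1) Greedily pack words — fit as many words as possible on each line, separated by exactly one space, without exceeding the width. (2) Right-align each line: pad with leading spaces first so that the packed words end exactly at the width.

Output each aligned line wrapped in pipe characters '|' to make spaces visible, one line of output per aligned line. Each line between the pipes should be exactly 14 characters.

Line 1: ['code', 'one', 'big'] (min_width=12, slack=2)
Line 2: ['page', 'cat', 'spoon'] (min_width=14, slack=0)
Line 3: ['large', 'run', 'ant'] (min_width=13, slack=1)
Line 4: ['golden', 'paper'] (min_width=12, slack=2)
Line 5: ['plane', 'soft'] (min_width=10, slack=4)
Line 6: ['bird', 'stone'] (min_width=10, slack=4)
Line 7: ['cherry', 'six'] (min_width=10, slack=4)

Answer: |  code one big|
|page cat spoon|
| large run ant|
|  golden paper|
|    plane soft|
|    bird stone|
|    cherry six|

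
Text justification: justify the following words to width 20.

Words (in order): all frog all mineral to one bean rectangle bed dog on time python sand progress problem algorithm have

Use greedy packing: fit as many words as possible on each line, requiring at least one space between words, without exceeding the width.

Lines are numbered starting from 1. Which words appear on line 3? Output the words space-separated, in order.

Answer: rectangle bed dog on

Derivation:
Line 1: ['all', 'frog', 'all', 'mineral'] (min_width=20, slack=0)
Line 2: ['to', 'one', 'bean'] (min_width=11, slack=9)
Line 3: ['rectangle', 'bed', 'dog', 'on'] (min_width=20, slack=0)
Line 4: ['time', 'python', 'sand'] (min_width=16, slack=4)
Line 5: ['progress', 'problem'] (min_width=16, slack=4)
Line 6: ['algorithm', 'have'] (min_width=14, slack=6)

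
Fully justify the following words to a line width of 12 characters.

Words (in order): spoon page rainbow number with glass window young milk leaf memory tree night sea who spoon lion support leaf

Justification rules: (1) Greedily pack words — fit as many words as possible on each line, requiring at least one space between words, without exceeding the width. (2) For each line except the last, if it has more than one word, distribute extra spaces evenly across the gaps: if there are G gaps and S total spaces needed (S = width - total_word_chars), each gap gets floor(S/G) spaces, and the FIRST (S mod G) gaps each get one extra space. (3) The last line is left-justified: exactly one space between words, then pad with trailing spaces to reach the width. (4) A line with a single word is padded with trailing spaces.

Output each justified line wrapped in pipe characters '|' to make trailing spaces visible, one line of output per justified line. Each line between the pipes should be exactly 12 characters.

Answer: |spoon   page|
|rainbow     |
|number  with|
|glass window|
|young   milk|
|leaf  memory|
|tree   night|
|sea      who|
|spoon   lion|
|support leaf|

Derivation:
Line 1: ['spoon', 'page'] (min_width=10, slack=2)
Line 2: ['rainbow'] (min_width=7, slack=5)
Line 3: ['number', 'with'] (min_width=11, slack=1)
Line 4: ['glass', 'window'] (min_width=12, slack=0)
Line 5: ['young', 'milk'] (min_width=10, slack=2)
Line 6: ['leaf', 'memory'] (min_width=11, slack=1)
Line 7: ['tree', 'night'] (min_width=10, slack=2)
Line 8: ['sea', 'who'] (min_width=7, slack=5)
Line 9: ['spoon', 'lion'] (min_width=10, slack=2)
Line 10: ['support', 'leaf'] (min_width=12, slack=0)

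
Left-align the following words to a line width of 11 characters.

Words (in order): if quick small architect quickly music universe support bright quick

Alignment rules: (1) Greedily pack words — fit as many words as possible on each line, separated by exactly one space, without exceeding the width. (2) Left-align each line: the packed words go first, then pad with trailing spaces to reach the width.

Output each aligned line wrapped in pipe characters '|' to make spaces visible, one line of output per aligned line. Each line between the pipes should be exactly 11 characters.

Answer: |if quick   |
|small      |
|architect  |
|quickly    |
|music      |
|universe   |
|support    |
|bright     |
|quick      |

Derivation:
Line 1: ['if', 'quick'] (min_width=8, slack=3)
Line 2: ['small'] (min_width=5, slack=6)
Line 3: ['architect'] (min_width=9, slack=2)
Line 4: ['quickly'] (min_width=7, slack=4)
Line 5: ['music'] (min_width=5, slack=6)
Line 6: ['universe'] (min_width=8, slack=3)
Line 7: ['support'] (min_width=7, slack=4)
Line 8: ['bright'] (min_width=6, slack=5)
Line 9: ['quick'] (min_width=5, slack=6)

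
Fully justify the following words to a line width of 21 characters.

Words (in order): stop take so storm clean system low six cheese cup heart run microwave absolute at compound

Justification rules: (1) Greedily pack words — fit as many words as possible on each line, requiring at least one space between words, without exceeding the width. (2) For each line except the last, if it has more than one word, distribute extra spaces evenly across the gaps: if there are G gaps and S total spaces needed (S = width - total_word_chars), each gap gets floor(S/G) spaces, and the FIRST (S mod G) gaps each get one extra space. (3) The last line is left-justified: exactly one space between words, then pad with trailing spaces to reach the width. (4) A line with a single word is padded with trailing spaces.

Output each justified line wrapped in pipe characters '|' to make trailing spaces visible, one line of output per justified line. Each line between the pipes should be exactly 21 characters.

Line 1: ['stop', 'take', 'so', 'storm'] (min_width=18, slack=3)
Line 2: ['clean', 'system', 'low', 'six'] (min_width=20, slack=1)
Line 3: ['cheese', 'cup', 'heart', 'run'] (min_width=20, slack=1)
Line 4: ['microwave', 'absolute', 'at'] (min_width=21, slack=0)
Line 5: ['compound'] (min_width=8, slack=13)

Answer: |stop  take  so  storm|
|clean  system low six|
|cheese  cup heart run|
|microwave absolute at|
|compound             |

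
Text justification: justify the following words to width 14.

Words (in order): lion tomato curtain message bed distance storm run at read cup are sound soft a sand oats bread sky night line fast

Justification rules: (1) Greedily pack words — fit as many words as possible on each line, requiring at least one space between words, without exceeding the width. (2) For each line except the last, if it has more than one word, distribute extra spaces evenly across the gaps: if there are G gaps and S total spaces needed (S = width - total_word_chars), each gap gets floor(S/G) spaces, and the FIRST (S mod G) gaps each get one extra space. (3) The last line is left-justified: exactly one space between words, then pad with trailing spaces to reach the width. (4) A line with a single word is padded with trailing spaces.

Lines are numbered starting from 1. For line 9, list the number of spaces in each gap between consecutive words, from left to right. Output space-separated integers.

Line 1: ['lion', 'tomato'] (min_width=11, slack=3)
Line 2: ['curtain'] (min_width=7, slack=7)
Line 3: ['message', 'bed'] (min_width=11, slack=3)
Line 4: ['distance', 'storm'] (min_width=14, slack=0)
Line 5: ['run', 'at', 'read'] (min_width=11, slack=3)
Line 6: ['cup', 'are', 'sound'] (min_width=13, slack=1)
Line 7: ['soft', 'a', 'sand'] (min_width=11, slack=3)
Line 8: ['oats', 'bread', 'sky'] (min_width=14, slack=0)
Line 9: ['night', 'line'] (min_width=10, slack=4)
Line 10: ['fast'] (min_width=4, slack=10)

Answer: 5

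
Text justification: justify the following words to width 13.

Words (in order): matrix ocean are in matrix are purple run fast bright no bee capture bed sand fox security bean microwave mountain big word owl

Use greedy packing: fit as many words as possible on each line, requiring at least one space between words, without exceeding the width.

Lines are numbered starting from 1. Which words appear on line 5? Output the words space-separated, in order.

Line 1: ['matrix', 'ocean'] (min_width=12, slack=1)
Line 2: ['are', 'in', 'matrix'] (min_width=13, slack=0)
Line 3: ['are', 'purple'] (min_width=10, slack=3)
Line 4: ['run', 'fast'] (min_width=8, slack=5)
Line 5: ['bright', 'no', 'bee'] (min_width=13, slack=0)
Line 6: ['capture', 'bed'] (min_width=11, slack=2)
Line 7: ['sand', 'fox'] (min_width=8, slack=5)
Line 8: ['security', 'bean'] (min_width=13, slack=0)
Line 9: ['microwave'] (min_width=9, slack=4)
Line 10: ['mountain', 'big'] (min_width=12, slack=1)
Line 11: ['word', 'owl'] (min_width=8, slack=5)

Answer: bright no bee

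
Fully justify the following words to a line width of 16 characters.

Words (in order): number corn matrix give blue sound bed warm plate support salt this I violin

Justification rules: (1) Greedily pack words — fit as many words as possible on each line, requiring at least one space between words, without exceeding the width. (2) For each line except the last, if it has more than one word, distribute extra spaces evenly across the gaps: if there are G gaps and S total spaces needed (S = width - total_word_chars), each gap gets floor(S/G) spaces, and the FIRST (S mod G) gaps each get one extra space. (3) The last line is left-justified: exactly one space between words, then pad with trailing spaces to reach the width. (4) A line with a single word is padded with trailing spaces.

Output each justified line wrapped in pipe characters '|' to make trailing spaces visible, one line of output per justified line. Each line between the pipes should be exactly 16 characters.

Answer: |number      corn|
|matrix give blue|
|sound  bed  warm|
|plate    support|
|salt    this   I|
|violin          |

Derivation:
Line 1: ['number', 'corn'] (min_width=11, slack=5)
Line 2: ['matrix', 'give', 'blue'] (min_width=16, slack=0)
Line 3: ['sound', 'bed', 'warm'] (min_width=14, slack=2)
Line 4: ['plate', 'support'] (min_width=13, slack=3)
Line 5: ['salt', 'this', 'I'] (min_width=11, slack=5)
Line 6: ['violin'] (min_width=6, slack=10)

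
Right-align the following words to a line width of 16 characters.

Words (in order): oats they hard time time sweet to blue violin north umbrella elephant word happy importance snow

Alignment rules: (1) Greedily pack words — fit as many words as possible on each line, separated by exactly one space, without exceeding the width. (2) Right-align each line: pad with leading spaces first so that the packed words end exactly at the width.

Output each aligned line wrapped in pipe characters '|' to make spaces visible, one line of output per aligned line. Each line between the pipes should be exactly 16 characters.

Line 1: ['oats', 'they', 'hard'] (min_width=14, slack=2)
Line 2: ['time', 'time', 'sweet'] (min_width=15, slack=1)
Line 3: ['to', 'blue', 'violin'] (min_width=14, slack=2)
Line 4: ['north', 'umbrella'] (min_width=14, slack=2)
Line 5: ['elephant', 'word'] (min_width=13, slack=3)
Line 6: ['happy', 'importance'] (min_width=16, slack=0)
Line 7: ['snow'] (min_width=4, slack=12)

Answer: |  oats they hard|
| time time sweet|
|  to blue violin|
|  north umbrella|
|   elephant word|
|happy importance|
|            snow|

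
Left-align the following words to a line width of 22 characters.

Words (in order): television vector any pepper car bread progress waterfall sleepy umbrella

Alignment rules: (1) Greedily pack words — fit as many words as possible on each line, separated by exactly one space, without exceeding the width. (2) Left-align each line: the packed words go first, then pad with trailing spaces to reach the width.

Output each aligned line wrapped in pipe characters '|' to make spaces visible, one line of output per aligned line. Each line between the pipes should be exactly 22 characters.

Answer: |television vector any |
|pepper car bread      |
|progress waterfall    |
|sleepy umbrella       |

Derivation:
Line 1: ['television', 'vector', 'any'] (min_width=21, slack=1)
Line 2: ['pepper', 'car', 'bread'] (min_width=16, slack=6)
Line 3: ['progress', 'waterfall'] (min_width=18, slack=4)
Line 4: ['sleepy', 'umbrella'] (min_width=15, slack=7)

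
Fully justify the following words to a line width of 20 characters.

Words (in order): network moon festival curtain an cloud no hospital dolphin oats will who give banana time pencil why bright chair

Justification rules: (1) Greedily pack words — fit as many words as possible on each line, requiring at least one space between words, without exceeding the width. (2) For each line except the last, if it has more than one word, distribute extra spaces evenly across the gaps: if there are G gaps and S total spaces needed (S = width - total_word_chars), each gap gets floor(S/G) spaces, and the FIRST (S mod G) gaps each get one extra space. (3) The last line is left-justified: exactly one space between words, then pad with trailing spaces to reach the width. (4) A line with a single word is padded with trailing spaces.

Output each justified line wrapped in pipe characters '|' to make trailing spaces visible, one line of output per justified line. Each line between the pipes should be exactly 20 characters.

Line 1: ['network', 'moon'] (min_width=12, slack=8)
Line 2: ['festival', 'curtain', 'an'] (min_width=19, slack=1)
Line 3: ['cloud', 'no', 'hospital'] (min_width=17, slack=3)
Line 4: ['dolphin', 'oats', 'will'] (min_width=17, slack=3)
Line 5: ['who', 'give', 'banana', 'time'] (min_width=20, slack=0)
Line 6: ['pencil', 'why', 'bright'] (min_width=17, slack=3)
Line 7: ['chair'] (min_width=5, slack=15)

Answer: |network         moon|
|festival  curtain an|
|cloud   no  hospital|
|dolphin   oats  will|
|who give banana time|
|pencil   why  bright|
|chair               |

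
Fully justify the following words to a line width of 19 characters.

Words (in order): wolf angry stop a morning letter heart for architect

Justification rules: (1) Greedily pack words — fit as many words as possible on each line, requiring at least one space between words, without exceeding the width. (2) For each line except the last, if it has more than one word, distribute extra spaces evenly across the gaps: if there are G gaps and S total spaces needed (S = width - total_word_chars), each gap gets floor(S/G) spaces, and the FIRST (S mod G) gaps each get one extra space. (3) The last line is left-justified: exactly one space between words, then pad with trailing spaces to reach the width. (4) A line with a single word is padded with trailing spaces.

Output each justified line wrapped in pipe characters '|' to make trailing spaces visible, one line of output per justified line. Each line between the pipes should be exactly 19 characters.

Answer: |wolf  angry  stop a|
|morning      letter|
|heart for architect|

Derivation:
Line 1: ['wolf', 'angry', 'stop', 'a'] (min_width=17, slack=2)
Line 2: ['morning', 'letter'] (min_width=14, slack=5)
Line 3: ['heart', 'for', 'architect'] (min_width=19, slack=0)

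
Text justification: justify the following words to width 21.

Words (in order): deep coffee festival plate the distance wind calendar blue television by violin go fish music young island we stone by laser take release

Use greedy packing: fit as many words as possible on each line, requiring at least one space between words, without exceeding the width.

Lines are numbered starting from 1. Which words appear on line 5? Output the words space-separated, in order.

Line 1: ['deep', 'coffee', 'festival'] (min_width=20, slack=1)
Line 2: ['plate', 'the', 'distance'] (min_width=18, slack=3)
Line 3: ['wind', 'calendar', 'blue'] (min_width=18, slack=3)
Line 4: ['television', 'by', 'violin'] (min_width=20, slack=1)
Line 5: ['go', 'fish', 'music', 'young'] (min_width=19, slack=2)
Line 6: ['island', 'we', 'stone', 'by'] (min_width=18, slack=3)
Line 7: ['laser', 'take', 'release'] (min_width=18, slack=3)

Answer: go fish music young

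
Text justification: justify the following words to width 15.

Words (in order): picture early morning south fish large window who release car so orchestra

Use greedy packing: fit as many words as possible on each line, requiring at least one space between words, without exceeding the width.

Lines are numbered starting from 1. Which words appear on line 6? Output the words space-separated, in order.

Line 1: ['picture', 'early'] (min_width=13, slack=2)
Line 2: ['morning', 'south'] (min_width=13, slack=2)
Line 3: ['fish', 'large'] (min_width=10, slack=5)
Line 4: ['window', 'who'] (min_width=10, slack=5)
Line 5: ['release', 'car', 'so'] (min_width=14, slack=1)
Line 6: ['orchestra'] (min_width=9, slack=6)

Answer: orchestra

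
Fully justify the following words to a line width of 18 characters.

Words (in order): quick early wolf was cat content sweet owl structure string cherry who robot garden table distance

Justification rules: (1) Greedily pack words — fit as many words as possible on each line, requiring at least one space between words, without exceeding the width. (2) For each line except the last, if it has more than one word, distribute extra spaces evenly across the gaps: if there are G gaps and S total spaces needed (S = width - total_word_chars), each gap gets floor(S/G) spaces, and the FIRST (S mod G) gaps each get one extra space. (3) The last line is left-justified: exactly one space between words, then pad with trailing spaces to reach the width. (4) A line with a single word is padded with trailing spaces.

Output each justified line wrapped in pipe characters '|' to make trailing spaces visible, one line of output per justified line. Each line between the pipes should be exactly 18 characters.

Answer: |quick  early  wolf|
|was   cat  content|
|sweet          owl|
|structure   string|
|cherry  who  robot|
|garden       table|
|distance          |

Derivation:
Line 1: ['quick', 'early', 'wolf'] (min_width=16, slack=2)
Line 2: ['was', 'cat', 'content'] (min_width=15, slack=3)
Line 3: ['sweet', 'owl'] (min_width=9, slack=9)
Line 4: ['structure', 'string'] (min_width=16, slack=2)
Line 5: ['cherry', 'who', 'robot'] (min_width=16, slack=2)
Line 6: ['garden', 'table'] (min_width=12, slack=6)
Line 7: ['distance'] (min_width=8, slack=10)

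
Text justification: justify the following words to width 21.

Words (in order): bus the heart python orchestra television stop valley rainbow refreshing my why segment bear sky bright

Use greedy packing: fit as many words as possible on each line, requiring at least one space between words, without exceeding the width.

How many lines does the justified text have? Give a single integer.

Line 1: ['bus', 'the', 'heart', 'python'] (min_width=20, slack=1)
Line 2: ['orchestra', 'television'] (min_width=20, slack=1)
Line 3: ['stop', 'valley', 'rainbow'] (min_width=19, slack=2)
Line 4: ['refreshing', 'my', 'why'] (min_width=17, slack=4)
Line 5: ['segment', 'bear', 'sky'] (min_width=16, slack=5)
Line 6: ['bright'] (min_width=6, slack=15)
Total lines: 6

Answer: 6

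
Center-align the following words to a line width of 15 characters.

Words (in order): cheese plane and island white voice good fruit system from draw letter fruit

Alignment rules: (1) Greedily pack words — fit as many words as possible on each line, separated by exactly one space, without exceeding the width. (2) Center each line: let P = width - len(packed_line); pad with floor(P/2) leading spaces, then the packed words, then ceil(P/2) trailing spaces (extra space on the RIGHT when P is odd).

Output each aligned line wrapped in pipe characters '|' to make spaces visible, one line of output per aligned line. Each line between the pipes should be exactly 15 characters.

Answer: | cheese plane  |
|  and island   |
|  white voice  |
|  good fruit   |
|  system from  |
|  draw letter  |
|     fruit     |

Derivation:
Line 1: ['cheese', 'plane'] (min_width=12, slack=3)
Line 2: ['and', 'island'] (min_width=10, slack=5)
Line 3: ['white', 'voice'] (min_width=11, slack=4)
Line 4: ['good', 'fruit'] (min_width=10, slack=5)
Line 5: ['system', 'from'] (min_width=11, slack=4)
Line 6: ['draw', 'letter'] (min_width=11, slack=4)
Line 7: ['fruit'] (min_width=5, slack=10)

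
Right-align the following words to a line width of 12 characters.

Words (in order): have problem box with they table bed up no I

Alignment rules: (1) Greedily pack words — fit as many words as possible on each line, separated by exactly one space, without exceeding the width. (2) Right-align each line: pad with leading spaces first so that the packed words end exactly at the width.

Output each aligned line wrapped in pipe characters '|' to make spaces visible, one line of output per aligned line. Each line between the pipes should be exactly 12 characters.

Line 1: ['have', 'problem'] (min_width=12, slack=0)
Line 2: ['box', 'with'] (min_width=8, slack=4)
Line 3: ['they', 'table'] (min_width=10, slack=2)
Line 4: ['bed', 'up', 'no', 'I'] (min_width=11, slack=1)

Answer: |have problem|
|    box with|
|  they table|
| bed up no I|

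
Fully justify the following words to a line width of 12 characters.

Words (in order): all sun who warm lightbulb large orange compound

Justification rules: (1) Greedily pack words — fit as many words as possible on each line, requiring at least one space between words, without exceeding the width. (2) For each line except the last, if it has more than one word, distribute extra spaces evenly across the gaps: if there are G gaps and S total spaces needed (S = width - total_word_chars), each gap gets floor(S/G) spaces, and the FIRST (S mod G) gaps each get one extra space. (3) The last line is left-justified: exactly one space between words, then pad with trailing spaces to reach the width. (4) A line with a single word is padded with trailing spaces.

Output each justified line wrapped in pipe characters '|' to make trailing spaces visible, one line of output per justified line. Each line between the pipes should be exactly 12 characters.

Line 1: ['all', 'sun', 'who'] (min_width=11, slack=1)
Line 2: ['warm'] (min_width=4, slack=8)
Line 3: ['lightbulb'] (min_width=9, slack=3)
Line 4: ['large', 'orange'] (min_width=12, slack=0)
Line 5: ['compound'] (min_width=8, slack=4)

Answer: |all  sun who|
|warm        |
|lightbulb   |
|large orange|
|compound    |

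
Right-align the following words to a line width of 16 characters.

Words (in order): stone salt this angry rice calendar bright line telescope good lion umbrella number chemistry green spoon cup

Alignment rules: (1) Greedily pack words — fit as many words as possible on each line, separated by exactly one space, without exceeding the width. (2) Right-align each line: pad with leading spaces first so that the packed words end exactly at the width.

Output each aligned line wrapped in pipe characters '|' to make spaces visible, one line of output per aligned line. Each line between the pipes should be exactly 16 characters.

Answer: | stone salt this|
|      angry rice|
| calendar bright|
|  line telescope|
|       good lion|
| umbrella number|
| chemistry green|
|       spoon cup|

Derivation:
Line 1: ['stone', 'salt', 'this'] (min_width=15, slack=1)
Line 2: ['angry', 'rice'] (min_width=10, slack=6)
Line 3: ['calendar', 'bright'] (min_width=15, slack=1)
Line 4: ['line', 'telescope'] (min_width=14, slack=2)
Line 5: ['good', 'lion'] (min_width=9, slack=7)
Line 6: ['umbrella', 'number'] (min_width=15, slack=1)
Line 7: ['chemistry', 'green'] (min_width=15, slack=1)
Line 8: ['spoon', 'cup'] (min_width=9, slack=7)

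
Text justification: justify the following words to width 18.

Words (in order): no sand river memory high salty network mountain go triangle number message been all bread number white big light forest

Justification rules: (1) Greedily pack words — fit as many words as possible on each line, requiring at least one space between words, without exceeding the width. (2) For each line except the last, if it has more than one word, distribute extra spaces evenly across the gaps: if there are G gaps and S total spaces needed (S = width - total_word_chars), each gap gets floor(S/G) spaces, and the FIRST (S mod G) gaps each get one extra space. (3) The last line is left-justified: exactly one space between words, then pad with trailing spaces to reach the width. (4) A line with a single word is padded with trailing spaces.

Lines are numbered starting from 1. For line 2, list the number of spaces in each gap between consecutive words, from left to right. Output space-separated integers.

Line 1: ['no', 'sand', 'river'] (min_width=13, slack=5)
Line 2: ['memory', 'high', 'salty'] (min_width=17, slack=1)
Line 3: ['network', 'mountain'] (min_width=16, slack=2)
Line 4: ['go', 'triangle', 'number'] (min_width=18, slack=0)
Line 5: ['message', 'been', 'all'] (min_width=16, slack=2)
Line 6: ['bread', 'number', 'white'] (min_width=18, slack=0)
Line 7: ['big', 'light', 'forest'] (min_width=16, slack=2)

Answer: 2 1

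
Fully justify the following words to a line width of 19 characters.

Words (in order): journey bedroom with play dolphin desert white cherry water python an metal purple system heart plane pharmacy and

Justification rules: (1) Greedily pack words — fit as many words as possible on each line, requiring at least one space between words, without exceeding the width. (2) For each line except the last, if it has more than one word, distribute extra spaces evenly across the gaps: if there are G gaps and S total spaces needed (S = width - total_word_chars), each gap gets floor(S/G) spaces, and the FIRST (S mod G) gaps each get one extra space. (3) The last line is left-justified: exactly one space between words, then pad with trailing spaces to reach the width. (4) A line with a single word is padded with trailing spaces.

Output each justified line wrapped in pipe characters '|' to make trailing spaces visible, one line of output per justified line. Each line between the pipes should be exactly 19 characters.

Line 1: ['journey', 'bedroom'] (min_width=15, slack=4)
Line 2: ['with', 'play', 'dolphin'] (min_width=17, slack=2)
Line 3: ['desert', 'white', 'cherry'] (min_width=19, slack=0)
Line 4: ['water', 'python', 'an'] (min_width=15, slack=4)
Line 5: ['metal', 'purple', 'system'] (min_width=19, slack=0)
Line 6: ['heart', 'plane'] (min_width=11, slack=8)
Line 7: ['pharmacy', 'and'] (min_width=12, slack=7)

Answer: |journey     bedroom|
|with  play  dolphin|
|desert white cherry|
|water   python   an|
|metal purple system|
|heart         plane|
|pharmacy and       |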